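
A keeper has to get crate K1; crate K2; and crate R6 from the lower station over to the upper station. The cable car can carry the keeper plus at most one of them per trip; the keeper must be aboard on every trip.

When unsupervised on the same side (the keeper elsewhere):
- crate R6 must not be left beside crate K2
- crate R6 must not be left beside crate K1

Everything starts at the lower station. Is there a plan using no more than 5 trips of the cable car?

No

Counting alone: the keeper can take at most 1 across per trip to the upper station, so moving all 3 needs at least 3 loaded trips out, with a return between consecutive ones — at least 5 crossings.
The safety rule pushes this higher. Following every safe sequence of crossings, the most of the 3 that can be at the upper station as the cable car arrives there on crossing 5 is 2 — never all 3.
So the move cannot be finished within 5 crossings. (The shortest complete plan takes 7:)
1. Keeper goes to the upper station with crate R6.
2. Keeper goes back to the lower station alone.
3. Keeper goes to the upper station with crate K1.
4. Keeper goes back to the lower station with crate R6.
5. Keeper goes to the upper station with crate K2.
6. Keeper goes back to the lower station alone.
7. Keeper goes to the upper station with crate R6.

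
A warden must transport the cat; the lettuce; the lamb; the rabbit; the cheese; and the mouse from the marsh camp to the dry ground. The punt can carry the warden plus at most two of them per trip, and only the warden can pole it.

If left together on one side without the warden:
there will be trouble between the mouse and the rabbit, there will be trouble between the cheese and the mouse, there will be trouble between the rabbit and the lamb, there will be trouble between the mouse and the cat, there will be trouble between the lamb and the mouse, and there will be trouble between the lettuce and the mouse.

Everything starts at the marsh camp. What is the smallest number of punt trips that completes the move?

9

Counting alone: the warden can take at most 2 across per trip to the dry ground, so moving all 6 needs at least 3 loaded trips out, with a return between consecutive ones — at least 5 crossings.
The safety rule pushes this higher. Following every safe sequence of crossings, the most of the 6 that can be at the dry ground as the punt arrives there on crossings 5, 7 is 4, 5 respectively — never all 6.
So no plan with fewer than 9 crossings exists, and this one achieves 9:
1. Warden goes to the dry ground with the lamb and the mouse.  [the marsh camp: the cat, the cheese, the lettuce, the rabbit | the dry ground: the lamb, the mouse]
2. Warden goes back to the marsh camp with the lamb.  [the marsh camp: the cat, the cheese, the lamb, the lettuce, the rabbit | the dry ground: the mouse]
3. Warden goes to the dry ground with the cat and the lamb.  [the marsh camp: the cheese, the lettuce, the rabbit | the dry ground: the cat, the lamb, the mouse]
4. Warden goes back to the marsh camp with the mouse.  [the marsh camp: the cheese, the lettuce, the mouse, the rabbit | the dry ground: the cat, the lamb]
5. Warden goes to the dry ground with the lettuce and the mouse.  [the marsh camp: the cheese, the rabbit | the dry ground: the cat, the lamb, the lettuce, the mouse]
6. Warden goes back to the marsh camp with the mouse.  [the marsh camp: the cheese, the mouse, the rabbit | the dry ground: the cat, the lamb, the lettuce]
7. Warden goes to the dry ground with the cheese and the rabbit.  [the marsh camp: the mouse | the dry ground: the cat, the cheese, the lamb, the lettuce, the rabbit]
8. Warden goes back to the marsh camp with the lamb.  [the marsh camp: the lamb, the mouse | the dry ground: the cat, the cheese, the lettuce, the rabbit]
9. Warden goes to the dry ground with the lamb and the mouse.  [the marsh camp: — | the dry ground: the cat, the cheese, the lamb, the lettuce, the mouse, the rabbit]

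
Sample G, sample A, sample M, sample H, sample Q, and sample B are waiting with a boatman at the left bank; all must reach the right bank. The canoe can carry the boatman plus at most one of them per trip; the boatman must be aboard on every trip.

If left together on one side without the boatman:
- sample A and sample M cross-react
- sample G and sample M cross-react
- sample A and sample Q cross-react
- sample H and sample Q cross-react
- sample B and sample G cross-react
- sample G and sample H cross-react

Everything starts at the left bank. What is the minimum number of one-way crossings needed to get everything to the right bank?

impossible

Whatever the first load, the items left behind include a forbidden pair without the boatman. No opening move is safe, so no plan exists.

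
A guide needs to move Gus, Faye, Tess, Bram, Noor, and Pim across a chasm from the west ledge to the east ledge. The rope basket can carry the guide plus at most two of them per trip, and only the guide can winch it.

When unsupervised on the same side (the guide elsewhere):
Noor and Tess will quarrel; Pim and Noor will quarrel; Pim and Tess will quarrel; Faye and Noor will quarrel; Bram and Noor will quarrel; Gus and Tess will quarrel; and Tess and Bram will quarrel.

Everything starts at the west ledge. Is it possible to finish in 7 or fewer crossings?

Counting alone: the guide can take at most 2 across per trip to the east ledge, so moving all 6 needs at least 3 loaded trips out, with a return between consecutive ones — at least 5 crossings.
The safety rule pushes this higher. Following every safe sequence of crossings, the most of the 6 that can be at the east ledge as the rope basket arrives there on crossings 5, 7 is 4, 5 respectively — never all 6.
So the move cannot be finished within 7 crossings. (The shortest complete plan takes 9:)
1. Guide goes to the east ledge with Noor and Tess.  [the west ledge: Bram, Faye, Gus, Pim | the east ledge: Noor, Tess]
2. Guide goes back to the west ledge with Tess.  [the west ledge: Bram, Faye, Gus, Pim, Tess | the east ledge: Noor]
3. Guide goes to the east ledge with Gus and Tess.  [the west ledge: Bram, Faye, Pim | the east ledge: Gus, Noor, Tess]
4. Guide goes back to the west ledge with Tess.  [the west ledge: Bram, Faye, Pim, Tess | the east ledge: Gus, Noor]
5. Guide goes to the east ledge with Bram and Pim.  [the west ledge: Faye, Tess | the east ledge: Bram, Gus, Noor, Pim]
6. Guide goes back to the west ledge with Noor.  [the west ledge: Faye, Noor, Tess | the east ledge: Bram, Gus, Pim]
7. Guide goes to the east ledge with Faye and Tess.  [the west ledge: Noor | the east ledge: Bram, Faye, Gus, Pim, Tess]
8. Guide goes back to the west ledge with Tess.  [the west ledge: Noor, Tess | the east ledge: Bram, Faye, Gus, Pim]
9. Guide goes to the east ledge with Noor and Tess.  [the west ledge: — | the east ledge: Bram, Faye, Gus, Noor, Pim, Tess]

No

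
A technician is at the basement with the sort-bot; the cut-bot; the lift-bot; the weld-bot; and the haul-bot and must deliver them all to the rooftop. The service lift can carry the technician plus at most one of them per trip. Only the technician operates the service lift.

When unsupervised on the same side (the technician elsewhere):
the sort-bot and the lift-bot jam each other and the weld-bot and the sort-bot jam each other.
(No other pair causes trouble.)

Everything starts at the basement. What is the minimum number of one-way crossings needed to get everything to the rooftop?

11

Counting alone: the technician can take at most 1 across per trip to the rooftop, so moving all 5 needs at least 5 loaded trips out, with a return between consecutive ones — at least 9 crossings.
The safety rule pushes this higher. Following every safe sequence of crossings, the most of the 5 that can be at the rooftop as the service lift arrives there on crossing 9 is 4 — never all 5.
So no plan with fewer than 11 crossings exists, and this one achieves 11:
1. Technician goes to the rooftop with the sort-bot.  [the basement: the cut-bot, the haul-bot, the lift-bot, the weld-bot | the rooftop: the sort-bot]
2. Technician goes back to the basement alone.  [the basement: the cut-bot, the haul-bot, the lift-bot, the weld-bot | the rooftop: the sort-bot]
3. Technician goes to the rooftop with the cut-bot.  [the basement: the haul-bot, the lift-bot, the weld-bot | the rooftop: the cut-bot, the sort-bot]
4. Technician goes back to the basement alone.  [the basement: the haul-bot, the lift-bot, the weld-bot | the rooftop: the cut-bot, the sort-bot]
5. Technician goes to the rooftop with the lift-bot.  [the basement: the haul-bot, the weld-bot | the rooftop: the cut-bot, the lift-bot, the sort-bot]
6. Technician goes back to the basement with the sort-bot.  [the basement: the haul-bot, the sort-bot, the weld-bot | the rooftop: the cut-bot, the lift-bot]
7. Technician goes to the rooftop with the weld-bot.  [the basement: the haul-bot, the sort-bot | the rooftop: the cut-bot, the lift-bot, the weld-bot]
8. Technician goes back to the basement alone.  [the basement: the haul-bot, the sort-bot | the rooftop: the cut-bot, the lift-bot, the weld-bot]
9. Technician goes to the rooftop with the haul-bot.  [the basement: the sort-bot | the rooftop: the cut-bot, the haul-bot, the lift-bot, the weld-bot]
10. Technician goes back to the basement alone.  [the basement: the sort-bot | the rooftop: the cut-bot, the haul-bot, the lift-bot, the weld-bot]
11. Technician goes to the rooftop with the sort-bot.  [the basement: — | the rooftop: the cut-bot, the haul-bot, the lift-bot, the sort-bot, the weld-bot]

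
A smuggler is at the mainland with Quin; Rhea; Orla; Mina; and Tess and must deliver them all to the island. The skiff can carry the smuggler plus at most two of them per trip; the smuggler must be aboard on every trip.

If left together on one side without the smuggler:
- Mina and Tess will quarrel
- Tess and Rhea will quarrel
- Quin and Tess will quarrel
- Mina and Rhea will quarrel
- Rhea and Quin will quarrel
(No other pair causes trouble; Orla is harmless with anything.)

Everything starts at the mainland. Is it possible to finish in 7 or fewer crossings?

Yes — this plan uses 7 crossings (≤ 7):
1. Smuggler goes to the island with Rhea and Tess.  [the mainland: Mina, Orla, Quin | the island: Rhea, Tess]
2. Smuggler goes back to the mainland with Rhea.  [the mainland: Mina, Orla, Quin, Rhea | the island: Tess]
3. Smuggler goes to the island with Mina and Quin.  [the mainland: Orla, Rhea | the island: Mina, Quin, Tess]
4. Smuggler goes back to the mainland with Tess.  [the mainland: Orla, Rhea, Tess | the island: Mina, Quin]
5. Smuggler goes to the island with Orla and Rhea.  [the mainland: Tess | the island: Mina, Orla, Quin, Rhea]
6. Smuggler goes back to the mainland with Rhea.  [the mainland: Rhea, Tess | the island: Mina, Orla, Quin]
7. Smuggler goes to the island with Rhea and Tess.  [the mainland: — | the island: Mina, Orla, Quin, Rhea, Tess]

Yes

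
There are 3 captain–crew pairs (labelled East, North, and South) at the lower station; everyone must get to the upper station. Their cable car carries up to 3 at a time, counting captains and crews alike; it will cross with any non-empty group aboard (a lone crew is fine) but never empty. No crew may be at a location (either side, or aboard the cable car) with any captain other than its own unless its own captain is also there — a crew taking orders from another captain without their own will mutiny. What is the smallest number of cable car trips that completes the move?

Counting alone: each trip to the upper station takes at most 3 across and each return brings at least 1 back, so after t trips out (and t−1 returns) at most 3t − (t−1) of the 6 are across; that first reaches 6 at t = 3, so at least 5 crossings are needed.
The plan below uses exactly 5 crossings, so it is optimal:
1. captain East and crew East cross → the upper station.
2. captain East crosses ← the lower station.
3. captain East, captain North, and captain South cross → the upper station.
4. crew East crosses ← the lower station.
5. crew East, crew North, and crew South cross → the upper station.

5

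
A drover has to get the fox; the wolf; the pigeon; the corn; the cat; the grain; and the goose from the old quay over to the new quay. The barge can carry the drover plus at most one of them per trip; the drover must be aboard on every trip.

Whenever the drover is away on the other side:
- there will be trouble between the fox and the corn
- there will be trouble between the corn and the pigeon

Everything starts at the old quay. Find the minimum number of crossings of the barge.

Counting alone: the drover can take at most 1 across per trip to the new quay, so moving all 7 needs at least 7 loaded trips out, with a return between consecutive ones — at least 13 crossings.
The safety rule pushes this higher. Following every safe sequence of crossings, the most of the 7 that can be at the new quay as the barge arrives there on crossing 13 is 6 — never all 7.
So no plan with fewer than 15 crossings exists, and this one achieves 15:
1. Drover goes to the new quay with the corn.
2. Drover goes back to the old quay alone.
3. Drover goes to the new quay with the fox.
4. Drover goes back to the old quay with the corn.
5. Drover goes to the new quay with the pigeon.
6. Drover goes back to the old quay alone.
7. Drover goes to the new quay with the wolf.
8. Drover goes back to the old quay alone.
9. Drover goes to the new quay with the cat.
10. Drover goes back to the old quay alone.
11. Drover goes to the new quay with the grain.
12. Drover goes back to the old quay alone.
13. Drover goes to the new quay with the goose.
14. Drover goes back to the old quay alone.
15. Drover goes to the new quay with the corn.

15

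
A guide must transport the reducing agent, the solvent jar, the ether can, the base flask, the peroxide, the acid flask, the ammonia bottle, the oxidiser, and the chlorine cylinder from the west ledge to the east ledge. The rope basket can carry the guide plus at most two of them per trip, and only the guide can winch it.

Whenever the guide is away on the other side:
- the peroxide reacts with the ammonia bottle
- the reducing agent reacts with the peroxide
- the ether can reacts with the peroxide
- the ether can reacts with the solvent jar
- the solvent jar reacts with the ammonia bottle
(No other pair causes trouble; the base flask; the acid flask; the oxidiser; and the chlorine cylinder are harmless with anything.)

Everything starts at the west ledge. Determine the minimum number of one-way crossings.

Counting alone: the guide can take at most 2 across per trip to the east ledge, so moving all 9 needs at least 5 loaded trips out, with a return between consecutive ones — at least 9 crossings.
The safety rule pushes this higher. Following every safe sequence of crossings, the most of the 9 that can be at the east ledge as the rope basket arrives there on crossing 9 is 8 — never all 9.
So no plan with fewer than 11 crossings exists, and this one achieves 11:
1. Guide goes to the east ledge with the peroxide and the solvent jar.
2. Guide goes back to the west ledge alone.
3. Guide goes to the east ledge with the reducing agent.
4. Guide goes back to the west ledge with the peroxide.
5. Guide goes to the east ledge with the ammonia bottle and the ether can.
6. Guide goes back to the west ledge with the solvent jar.
7. Guide goes to the east ledge with the acid flask and the base flask.
8. Guide goes back to the west ledge alone.
9. Guide goes to the east ledge with the chlorine cylinder and the oxidiser.
10. Guide goes back to the west ledge alone.
11. Guide goes to the east ledge with the peroxide and the solvent jar.

11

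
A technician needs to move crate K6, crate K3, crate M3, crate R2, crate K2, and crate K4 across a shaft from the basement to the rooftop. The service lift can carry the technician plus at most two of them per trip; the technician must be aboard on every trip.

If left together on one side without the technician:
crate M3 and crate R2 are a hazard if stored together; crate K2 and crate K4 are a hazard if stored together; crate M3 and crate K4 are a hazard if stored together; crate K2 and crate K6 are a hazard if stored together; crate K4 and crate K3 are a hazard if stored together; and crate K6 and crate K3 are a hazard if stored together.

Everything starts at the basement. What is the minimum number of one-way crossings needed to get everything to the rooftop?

Whatever the first load, the items left behind include a forbidden pair without the technician. No opening move is safe, so no plan exists.

impossible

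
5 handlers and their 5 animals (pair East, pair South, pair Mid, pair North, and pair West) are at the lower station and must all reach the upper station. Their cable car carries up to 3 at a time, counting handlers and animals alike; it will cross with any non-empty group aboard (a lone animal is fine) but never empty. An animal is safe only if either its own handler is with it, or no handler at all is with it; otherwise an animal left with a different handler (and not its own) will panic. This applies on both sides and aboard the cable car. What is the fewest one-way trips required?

11

Counting alone: each trip to the upper station takes at most 3 across and each return brings at least 1 back, so after t trips out (and t−1 returns) at most 3t − (t−1) of the 10 are across; that first reaches 10 at t = 5, so at least 9 crossings are needed.
The safety rule pushes this higher. Following every safe sequence of crossings, the most of the 10 that can be at the upper station as the cable car arrives there on crossing 9 is 9 — never all 10.
So no plan with fewer than 11 crossings exists, and this one achieves 11:
1. animal East and handler East cross → the upper station.
2. handler East crosses ← the lower station.
3. animal Mid, animal North, and animal South cross → the upper station.
4. animal East crosses ← the lower station.
5. handler Mid, handler North, and handler South cross → the upper station.
6. animal South and handler South cross ← the lower station.
7. handler East, handler South, and handler West cross → the upper station.
8. animal Mid crosses ← the lower station.
9. animal East and animal South cross → the upper station.
10. animal East crosses ← the lower station.
11. animal East, animal Mid, and animal West cross → the upper station.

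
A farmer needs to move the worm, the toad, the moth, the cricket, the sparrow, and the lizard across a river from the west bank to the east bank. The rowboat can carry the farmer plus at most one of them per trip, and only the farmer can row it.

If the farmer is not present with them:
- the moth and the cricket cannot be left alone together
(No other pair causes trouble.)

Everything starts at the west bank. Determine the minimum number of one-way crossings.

Counting alone: the farmer can take at most 1 across per trip to the east bank, so moving all 6 needs at least 6 loaded trips out, with a return between consecutive ones — at least 11 crossings.
The plan below uses exactly 11 crossings, so it is optimal:
1. Farmer goes to the east bank with the moth.
2. Farmer goes back to the west bank alone.
3. Farmer goes to the east bank with the worm.
4. Farmer goes back to the west bank alone.
5. Farmer goes to the east bank with the toad.
6. Farmer goes back to the west bank alone.
7. Farmer goes to the east bank with the sparrow.
8. Farmer goes back to the west bank alone.
9. Farmer goes to the east bank with the lizard.
10. Farmer goes back to the west bank alone.
11. Farmer goes to the east bank with the cricket.

11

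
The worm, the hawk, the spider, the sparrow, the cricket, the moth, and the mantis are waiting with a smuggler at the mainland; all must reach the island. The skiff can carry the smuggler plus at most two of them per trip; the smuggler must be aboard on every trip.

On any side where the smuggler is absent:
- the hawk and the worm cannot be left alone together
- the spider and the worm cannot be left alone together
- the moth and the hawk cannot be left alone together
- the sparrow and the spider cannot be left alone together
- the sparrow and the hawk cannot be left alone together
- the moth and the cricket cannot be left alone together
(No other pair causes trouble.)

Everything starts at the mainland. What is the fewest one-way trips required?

Whatever the first load, the items left behind include a forbidden pair without the smuggler. No opening move is safe, so no plan exists.

impossible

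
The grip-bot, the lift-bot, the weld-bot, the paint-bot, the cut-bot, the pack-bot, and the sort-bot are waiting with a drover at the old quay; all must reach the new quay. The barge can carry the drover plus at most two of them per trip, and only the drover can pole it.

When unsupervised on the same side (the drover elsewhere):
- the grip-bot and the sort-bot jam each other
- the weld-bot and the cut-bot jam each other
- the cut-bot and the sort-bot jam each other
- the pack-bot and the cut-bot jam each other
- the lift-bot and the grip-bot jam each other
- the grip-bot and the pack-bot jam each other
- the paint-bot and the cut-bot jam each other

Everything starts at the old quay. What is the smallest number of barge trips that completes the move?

9

Counting alone: the drover can take at most 2 across per trip to the new quay, so moving all 7 needs at least 4 loaded trips out, with a return between consecutive ones — at least 7 crossings.
The safety rule pushes this higher. Following every safe sequence of crossings, the most of the 7 that can be at the new quay as the barge arrives there on crossing 7 is 6 — never all 7.
So no plan with fewer than 9 crossings exists, and this one achieves 9:
1. Drover goes to the new quay with the cut-bot and the grip-bot.
2. Drover goes back to the old quay alone.
3. Drover goes to the new quay with the lift-bot.
4. Drover goes back to the old quay with the grip-bot.
5. Drover goes to the new quay with the pack-bot and the sort-bot.
6. Drover goes back to the old quay with the cut-bot.
7. Drover goes to the new quay with the paint-bot and the weld-bot.
8. Drover goes back to the old quay alone.
9. Drover goes to the new quay with the cut-bot and the grip-bot.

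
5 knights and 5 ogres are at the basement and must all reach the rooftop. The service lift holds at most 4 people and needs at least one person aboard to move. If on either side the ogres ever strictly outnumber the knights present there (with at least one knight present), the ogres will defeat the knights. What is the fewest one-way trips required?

7

Counting alone: each trip to the rooftop takes at most 4 across and each return brings at least 1 back, so after t trips out (and t−1 returns) at most 4t − (t−1) of the 10 are across; that first reaches 10 at t = 3, so at least 5 crossings are needed.
The safety rule pushes this higher. Following every safe sequence of crossings, the most of the 10 that can be at the rooftop as the service lift arrives there on crossing 5 is 9 — never all 10.
So no plan with fewer than 7 crossings exists, and this one achieves 7:
1. 2 ogres → the rooftop.  (the basement: 5K 3O; the rooftop: 0K 2O)
2. 1 ogre ← the basement.  (the basement: 5K 4O; the rooftop: 0K 1O)
3. 4 ogres → the rooftop.  (the basement: 5K 0O; the rooftop: 0K 5O)
4. 1 ogre ← the basement.  (the basement: 5K 1O; the rooftop: 0K 4O)
5. 4 knights → the rooftop.  (the basement: 1K 1O; the rooftop: 4K 4O)
6. 1 knight and 1 ogre ← the basement.  (the basement: 2K 2O; the rooftop: 3K 3O)
7. 2 knights and 2 ogres → the rooftop.  (the basement: 0K 0O; the rooftop: 5K 5O)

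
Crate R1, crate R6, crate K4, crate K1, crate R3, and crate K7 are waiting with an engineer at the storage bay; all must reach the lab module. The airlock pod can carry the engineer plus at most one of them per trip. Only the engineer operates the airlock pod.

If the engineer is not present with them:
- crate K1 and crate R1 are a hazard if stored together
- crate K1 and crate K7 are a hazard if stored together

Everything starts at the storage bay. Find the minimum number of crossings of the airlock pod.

13

Counting alone: the engineer can take at most 1 across per trip to the lab module, so moving all 6 needs at least 6 loaded trips out, with a return between consecutive ones — at least 11 crossings.
The safety rule pushes this higher. Following every safe sequence of crossings, the most of the 6 that can be at the lab module as the airlock pod arrives there on crossing 11 is 5 — never all 6.
So no plan with fewer than 13 crossings exists, and this one achieves 13:
1. Engineer goes to the lab module with crate K1.
2. Engineer goes back to the storage bay alone.
3. Engineer goes to the lab module with crate R1.
4. Engineer goes back to the storage bay with crate K1.
5. Engineer goes to the lab module with crate K7.
6. Engineer goes back to the storage bay alone.
7. Engineer goes to the lab module with crate R6.
8. Engineer goes back to the storage bay alone.
9. Engineer goes to the lab module with crate K4.
10. Engineer goes back to the storage bay alone.
11. Engineer goes to the lab module with crate R3.
12. Engineer goes back to the storage bay alone.
13. Engineer goes to the lab module with crate K1.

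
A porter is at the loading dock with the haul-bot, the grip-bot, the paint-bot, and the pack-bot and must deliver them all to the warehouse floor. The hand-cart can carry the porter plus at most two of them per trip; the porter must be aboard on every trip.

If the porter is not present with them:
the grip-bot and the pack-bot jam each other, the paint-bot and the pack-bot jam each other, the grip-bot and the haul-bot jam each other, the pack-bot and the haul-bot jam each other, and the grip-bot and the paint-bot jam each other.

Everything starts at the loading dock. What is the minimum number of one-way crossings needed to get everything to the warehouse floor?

5

Counting alone: the porter can take at most 2 across per trip to the warehouse floor, so moving all 4 needs at least 2 loaded trips out, with a return between consecutive ones — at least 3 crossings.
The safety rule pushes this higher. Following every safe sequence of crossings, the most of the 4 that can be at the warehouse floor as the hand-cart arrives there on crossing 3 is 3 — never all 4.
So no plan with fewer than 5 crossings exists, and this one achieves 5:
1. Porter goes to the warehouse floor with the grip-bot and the pack-bot.  [the loading dock: the haul-bot, the paint-bot | the warehouse floor: the grip-bot, the pack-bot]
2. Porter goes back to the loading dock with the grip-bot.  [the loading dock: the grip-bot, the haul-bot, the paint-bot | the warehouse floor: the pack-bot]
3. Porter goes to the warehouse floor with the haul-bot and the paint-bot.  [the loading dock: the grip-bot | the warehouse floor: the haul-bot, the pack-bot, the paint-bot]
4. Porter goes back to the loading dock with the pack-bot.  [the loading dock: the grip-bot, the pack-bot | the warehouse floor: the haul-bot, the paint-bot]
5. Porter goes to the warehouse floor with the grip-bot and the pack-bot.  [the loading dock: — | the warehouse floor: the grip-bot, the haul-bot, the pack-bot, the paint-bot]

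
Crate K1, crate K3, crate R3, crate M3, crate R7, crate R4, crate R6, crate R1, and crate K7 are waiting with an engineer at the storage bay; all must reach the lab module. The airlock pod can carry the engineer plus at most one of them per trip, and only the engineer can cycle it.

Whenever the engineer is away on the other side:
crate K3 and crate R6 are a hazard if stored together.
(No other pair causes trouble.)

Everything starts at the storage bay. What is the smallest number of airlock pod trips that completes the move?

Counting alone: the engineer can take at most 1 across per trip to the lab module, so moving all 9 needs at least 9 loaded trips out, with a return between consecutive ones — at least 17 crossings.
The plan below uses exactly 17 crossings, so it is optimal:
1. Engineer goes to the lab module with crate K3.
2. Engineer goes back to the storage bay alone.
3. Engineer goes to the lab module with crate K1.
4. Engineer goes back to the storage bay alone.
5. Engineer goes to the lab module with crate R3.
6. Engineer goes back to the storage bay alone.
7. Engineer goes to the lab module with crate M3.
8. Engineer goes back to the storage bay alone.
9. Engineer goes to the lab module with crate R7.
10. Engineer goes back to the storage bay alone.
11. Engineer goes to the lab module with crate R4.
12. Engineer goes back to the storage bay alone.
13. Engineer goes to the lab module with crate R1.
14. Engineer goes back to the storage bay alone.
15. Engineer goes to the lab module with crate K7.
16. Engineer goes back to the storage bay alone.
17. Engineer goes to the lab module with crate R6.

17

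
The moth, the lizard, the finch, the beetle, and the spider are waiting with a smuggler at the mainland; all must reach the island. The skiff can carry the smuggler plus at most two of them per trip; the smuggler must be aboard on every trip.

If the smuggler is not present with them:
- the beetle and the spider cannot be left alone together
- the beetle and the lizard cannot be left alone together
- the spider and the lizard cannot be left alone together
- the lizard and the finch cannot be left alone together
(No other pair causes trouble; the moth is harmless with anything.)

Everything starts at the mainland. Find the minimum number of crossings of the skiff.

Counting alone: the smuggler can take at most 2 across per trip to the island, so moving all 5 needs at least 3 loaded trips out, with a return between consecutive ones — at least 5 crossings.
The safety rule pushes this higher. Following every safe sequence of crossings, the most of the 5 that can be at the island as the skiff arrives there on crossing 5 is 4 — never all 5.
So no plan with fewer than 7 crossings exists, and this one achieves 7:
1. Smuggler goes to the island with the beetle and the lizard.  [the mainland: the finch, the moth, the spider | the island: the beetle, the lizard]
2. Smuggler goes back to the mainland with the lizard.  [the mainland: the finch, the lizard, the moth, the spider | the island: the beetle]
3. Smuggler goes to the island with the lizard and the moth.  [the mainland: the finch, the spider | the island: the beetle, the lizard, the moth]
4. Smuggler goes back to the mainland with the lizard.  [the mainland: the finch, the lizard, the spider | the island: the beetle, the moth]
5. Smuggler goes to the island with the finch and the lizard.  [the mainland: the spider | the island: the beetle, the finch, the lizard, the moth]
6. Smuggler goes back to the mainland with the lizard.  [the mainland: the lizard, the spider | the island: the beetle, the finch, the moth]
7. Smuggler goes to the island with the lizard and the spider.  [the mainland: — | the island: the beetle, the finch, the lizard, the moth, the spider]

7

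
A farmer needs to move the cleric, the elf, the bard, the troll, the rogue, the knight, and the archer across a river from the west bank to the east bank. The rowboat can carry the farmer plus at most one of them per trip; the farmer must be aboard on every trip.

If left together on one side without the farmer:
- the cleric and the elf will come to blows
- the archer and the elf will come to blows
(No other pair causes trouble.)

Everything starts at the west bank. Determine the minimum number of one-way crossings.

Counting alone: the farmer can take at most 1 across per trip to the east bank, so moving all 7 needs at least 7 loaded trips out, with a return between consecutive ones — at least 13 crossings.
The safety rule pushes this higher. Following every safe sequence of crossings, the most of the 7 that can be at the east bank as the rowboat arrives there on crossing 13 is 6 — never all 7.
So no plan with fewer than 15 crossings exists, and this one achieves 15:
1. Farmer goes to the east bank with the elf.  [the west bank: the archer, the bard, the cleric, the knight, the rogue, the troll | the east bank: the elf]
2. Farmer goes back to the west bank alone.  [the west bank: the archer, the bard, the cleric, the knight, the rogue, the troll | the east bank: the elf]
3. Farmer goes to the east bank with the cleric.  [the west bank: the archer, the bard, the knight, the rogue, the troll | the east bank: the cleric, the elf]
4. Farmer goes back to the west bank with the elf.  [the west bank: the archer, the bard, the elf, the knight, the rogue, the troll | the east bank: the cleric]
5. Farmer goes to the east bank with the archer.  [the west bank: the bard, the elf, the knight, the rogue, the troll | the east bank: the archer, the cleric]
6. Farmer goes back to the west bank alone.  [the west bank: the bard, the elf, the knight, the rogue, the troll | the east bank: the archer, the cleric]
7. Farmer goes to the east bank with the bard.  [the west bank: the elf, the knight, the rogue, the troll | the east bank: the archer, the bard, the cleric]
8. Farmer goes back to the west bank alone.  [the west bank: the elf, the knight, the rogue, the troll | the east bank: the archer, the bard, the cleric]
9. Farmer goes to the east bank with the troll.  [the west bank: the elf, the knight, the rogue | the east bank: the archer, the bard, the cleric, the troll]
10. Farmer goes back to the west bank alone.  [the west bank: the elf, the knight, the rogue | the east bank: the archer, the bard, the cleric, the troll]
11. Farmer goes to the east bank with the rogue.  [the west bank: the elf, the knight | the east bank: the archer, the bard, the cleric, the rogue, the troll]
12. Farmer goes back to the west bank alone.  [the west bank: the elf, the knight | the east bank: the archer, the bard, the cleric, the rogue, the troll]
13. Farmer goes to the east bank with the knight.  [the west bank: the elf | the east bank: the archer, the bard, the cleric, the knight, the rogue, the troll]
14. Farmer goes back to the west bank alone.  [the west bank: the elf | the east bank: the archer, the bard, the cleric, the knight, the rogue, the troll]
15. Farmer goes to the east bank with the elf.  [the west bank: — | the east bank: the archer, the bard, the cleric, the elf, the knight, the rogue, the troll]

15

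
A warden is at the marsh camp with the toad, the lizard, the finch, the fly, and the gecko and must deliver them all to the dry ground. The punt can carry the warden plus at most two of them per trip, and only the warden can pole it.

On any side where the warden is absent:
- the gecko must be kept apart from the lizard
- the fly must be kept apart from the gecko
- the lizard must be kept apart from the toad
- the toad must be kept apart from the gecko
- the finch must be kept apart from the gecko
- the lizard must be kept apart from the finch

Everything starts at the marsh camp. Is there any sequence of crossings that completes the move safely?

Yes

1. Warden goes to the dry ground with the gecko and the lizard.  [the marsh camp: the finch, the fly, the toad | the dry ground: the gecko, the lizard]
2. Warden goes back to the marsh camp with the lizard.  [the marsh camp: the finch, the fly, the lizard, the toad | the dry ground: the gecko]
3. Warden goes to the dry ground with the finch and the toad.  [the marsh camp: the fly, the lizard | the dry ground: the finch, the gecko, the toad]
4. Warden goes back to the marsh camp with the gecko.  [the marsh camp: the fly, the gecko, the lizard | the dry ground: the finch, the toad]
5. Warden goes to the dry ground with the fly and the lizard.  [the marsh camp: the gecko | the dry ground: the finch, the fly, the lizard, the toad]
6. Warden goes back to the marsh camp with the lizard.  [the marsh camp: the gecko, the lizard | the dry ground: the finch, the fly, the toad]
7. Warden goes to the dry ground with the gecko and the lizard.  [the marsh camp: — | the dry ground: the finch, the fly, the gecko, the lizard, the toad]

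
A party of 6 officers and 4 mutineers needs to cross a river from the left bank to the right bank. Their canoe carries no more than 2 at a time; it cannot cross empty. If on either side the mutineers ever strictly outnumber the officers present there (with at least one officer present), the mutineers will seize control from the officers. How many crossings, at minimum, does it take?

Counting alone: each trip to the right bank takes at most 2 across and each return brings at least 1 back, so after t trips out (and t−1 returns) at most 2t − (t−1) of the 10 are across; that first reaches 10 at t = 9, so at least 17 crossings are needed.
The plan below uses exactly 17 crossings, so it is optimal:
1. 2 mutineers → the right bank.  (the left bank: 6O 2M; the right bank: 0O 2M)
2. 1 mutineer ← the left bank.  (the left bank: 6O 3M; the right bank: 0O 1M)
3. 2 mutineers → the right bank.  (the left bank: 6O 1M; the right bank: 0O 3M)
4. 1 mutineer ← the left bank.  (the left bank: 6O 2M; the right bank: 0O 2M)
5. 2 officers → the right bank.  (the left bank: 4O 2M; the right bank: 2O 2M)
6. 1 mutineer ← the left bank.  (the left bank: 4O 3M; the right bank: 2O 1M)
7. 1 officer and 1 mutineer → the right bank.  (the left bank: 3O 2M; the right bank: 3O 2M)
8. 1 mutineer ← the left bank.  (the left bank: 3O 3M; the right bank: 3O 1M)
9. 2 mutineers → the right bank.  (the left bank: 3O 1M; the right bank: 3O 3M)
10. 1 mutineer ← the left bank.  (the left bank: 3O 2M; the right bank: 3O 2M)
11. 1 officer and 1 mutineer → the right bank.  (the left bank: 2O 1M; the right bank: 4O 3M)
12. 1 mutineer ← the left bank.  (the left bank: 2O 2M; the right bank: 4O 2M)
13. 2 mutineers → the right bank.  (the left bank: 2O 0M; the right bank: 4O 4M)
14. 1 mutineer ← the left bank.  (the left bank: 2O 1M; the right bank: 4O 3M)
15. 1 officer and 1 mutineer → the right bank.  (the left bank: 1O 0M; the right bank: 5O 4M)
16. 1 mutineer ← the left bank.  (the left bank: 1O 1M; the right bank: 5O 3M)
17. 1 officer and 1 mutineer → the right bank.  (the left bank: 0O 0M; the right bank: 6O 4M)

17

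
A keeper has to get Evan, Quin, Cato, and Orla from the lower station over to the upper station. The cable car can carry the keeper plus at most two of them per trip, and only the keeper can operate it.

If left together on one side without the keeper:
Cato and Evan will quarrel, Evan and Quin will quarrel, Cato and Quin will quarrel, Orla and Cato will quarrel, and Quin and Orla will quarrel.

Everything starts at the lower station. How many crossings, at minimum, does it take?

Counting alone: the keeper can take at most 2 across per trip to the upper station, so moving all 4 needs at least 2 loaded trips out, with a return between consecutive ones — at least 3 crossings.
The safety rule pushes this higher. Following every safe sequence of crossings, the most of the 4 that can be at the upper station as the cable car arrives there on crossing 3 is 3 — never all 4.
So no plan with fewer than 5 crossings exists, and this one achieves 5:
1. Keeper goes to the upper station with Cato and Quin.
2. Keeper goes back to the lower station with Quin.
3. Keeper goes to the upper station with Evan and Orla.
4. Keeper goes back to the lower station with Cato.
5. Keeper goes to the upper station with Cato and Quin.

5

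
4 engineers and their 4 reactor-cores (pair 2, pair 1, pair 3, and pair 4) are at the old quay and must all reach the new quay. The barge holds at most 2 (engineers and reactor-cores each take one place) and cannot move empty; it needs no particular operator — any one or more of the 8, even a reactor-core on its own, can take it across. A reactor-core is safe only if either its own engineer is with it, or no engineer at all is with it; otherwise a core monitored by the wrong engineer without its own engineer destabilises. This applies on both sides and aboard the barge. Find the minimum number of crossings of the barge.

impossible

Following every safe sequence of crossings from the start, the most of the 8 that can be at the new quay as the barge arrives there on crossings 1, 3, 5 is 2, 3, 4 respectively; the best ever achieved is 4 of 8.
From crossing 7 on, no configuration arises that was not already reachable earlier: only 44 distinct safe configurations (who is on which side, and where the barge is) can ever be reached, none of them has everyone across, and every continuation just revisits them. So no valid plan exists.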